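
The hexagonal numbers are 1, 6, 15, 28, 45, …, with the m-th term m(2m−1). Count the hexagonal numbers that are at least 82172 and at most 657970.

The n-th hexagonal number is n(2n−1).
Smallest index with value ≥ 82172: n = 203 (giving 82215).
Largest index with value ≤ 657970: n = 573 (giving 656085).
Indices 203 through 573: 371 terms.

371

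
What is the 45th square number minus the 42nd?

45² = 2025 and 42² = 1764.
Difference: 2025 − 1764 = 261.

261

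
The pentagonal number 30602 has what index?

Set n(3n−1)/2 = 30602, giving 3n² − n − 61204 = 0.
The discriminant is 1 + 24·30602 = 734449, and √734449 = 857.
So n = (1 + 857) / 6 = 858/6 = 143.
Check: 143·(3·143 − 1)/2 = 30602. ✓

143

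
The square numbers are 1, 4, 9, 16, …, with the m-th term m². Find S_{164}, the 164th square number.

26896

The 164th square number is n² with n = 164.
164² = 26896.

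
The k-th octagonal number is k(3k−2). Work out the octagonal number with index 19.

1045

The 19th octagonal number is n(3n−2) with n = 19.
19·(3·19 − 2) = 19·55 = 1045.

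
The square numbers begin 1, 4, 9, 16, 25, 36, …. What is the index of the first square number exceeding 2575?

Solve n² > 2575 for integer n.
The largest n with value ≤ 2575 is 50 (since 2500 ≤ 2575 < 2601), so the first above is n = 51, value 2601.

51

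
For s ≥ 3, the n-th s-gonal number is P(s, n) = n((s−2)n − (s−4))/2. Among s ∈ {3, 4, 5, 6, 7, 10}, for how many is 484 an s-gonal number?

1

s = 3: P(3, 30) = 465 and P(3, 31) = 496; 484 is not s-gonal.
s = 4: P(4, 22) = 484. ✓
s = 5: P(5, 18) = 477 and P(5, 19) = 532; 484 is not s-gonal.
s = 6: P(6, 15) = 435 and P(6, 16) = 496; 484 is not s-gonal.
s = 7: P(7, 14) = 469 and P(7, 15) = 540; 484 is not s-gonal.
s = 10: P(10, 11) = 451 and P(10, 12) = 540; 484 is not s-gonal.
Hits: s ∈ {4} → 1.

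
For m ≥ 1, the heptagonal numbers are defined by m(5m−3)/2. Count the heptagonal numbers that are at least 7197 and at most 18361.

The n-th heptagonal number is n(5n−3)/2.
Smallest index with value ≥ 7197: n = 54 (giving 7209).
Largest index with value ≤ 18361: n = 86 (giving 18361).
Indices 54 through 86: 33 terms.

33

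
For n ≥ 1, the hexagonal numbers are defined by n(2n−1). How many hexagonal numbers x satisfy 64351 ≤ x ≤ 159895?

104

The n-th hexagonal number is n(2n−1).
Smallest index with value ≥ 64351: n = 180 (giving 64620).
Largest index with value ≤ 159895: n = 283 (giving 159895).
Indices 180 through 283: 104 terms.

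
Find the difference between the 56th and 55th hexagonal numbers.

221

Consecutive hexagonal numbers differ by 4n − 3: here 4·56 − 3 = 221.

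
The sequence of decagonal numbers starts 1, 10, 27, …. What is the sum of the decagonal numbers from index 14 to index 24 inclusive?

Σ i(4i−3) = 4Σi² − 3Σi over i = 14..24.
Σi = 300 − 91 = 209 and Σi² = 4900 − 819 = 4081.
4·4081 − 3·209 = 15697.

15697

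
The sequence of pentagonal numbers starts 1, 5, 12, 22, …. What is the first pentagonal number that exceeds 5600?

5735

Solve n(3n−1)/2 > 5600 for integer n.
The largest n with value ≤ 5600 is 61 (since 5551 ≤ 5600 < 5735), so the first above is n = 62, value 5735.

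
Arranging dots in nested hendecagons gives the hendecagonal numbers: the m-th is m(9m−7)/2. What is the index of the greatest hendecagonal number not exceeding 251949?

237

Solve n(9n−7)/2 ≤ 251949 for integer n.
n = 237 gives 251931 ≤ 251949, while n = 238 gives 254065 > 251949; so the answer is index 237.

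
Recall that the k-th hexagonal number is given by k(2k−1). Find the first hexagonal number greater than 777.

780

Solve n(2n−1) > 777 for integer n.
The largest n with value ≤ 777 is 19 (since 703 ≤ 777 < 780), so the first above is n = 20, value 780.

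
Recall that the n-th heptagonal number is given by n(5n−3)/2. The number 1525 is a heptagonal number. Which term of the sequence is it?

Set n(5n−3)/2 = 1525, giving 5n² − 3n − 3050 = 0.
The discriminant is 9 + 40·1525 = 61009, and √61009 = 247.
So n = (3 + 247) / 10 = 250/10 = 25.
Check: 25·(5·25 − 3)/2 = 1525. ✓

25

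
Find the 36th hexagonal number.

36·(2·36 − 1) = 36·71 = 2556.

2556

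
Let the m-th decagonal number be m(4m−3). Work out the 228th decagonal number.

228·(4·228 − 3) = 228·909 = 207252.

207252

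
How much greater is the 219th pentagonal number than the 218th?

655

Consecutive pentagonal numbers differ by 3n − 2: here 3·219 − 2 = 655.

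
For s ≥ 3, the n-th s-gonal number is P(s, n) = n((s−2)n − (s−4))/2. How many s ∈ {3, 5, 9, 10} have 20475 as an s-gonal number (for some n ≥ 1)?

1

s = 3: P(3, 201) = 20301 and P(3, 202) = 20503; 20475 is not s-gonal.
s = 5: P(5, 117) = 20475. ✓
s = 9: P(9, 76) = 20026 and P(9, 77) = 20559; 20475 is not s-gonal.
s = 10: P(10, 71) = 19951 and P(10, 72) = 20520; 20475 is not s-gonal.
Hits: s ∈ {5} → 1.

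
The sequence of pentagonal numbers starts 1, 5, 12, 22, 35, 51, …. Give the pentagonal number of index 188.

52922

The 188th pentagonal number is n(3n−1)/2 with n = 188.
188·(3·188 − 1)/2 = 188·563/2 = 52922.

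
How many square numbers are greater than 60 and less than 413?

13

The n-th square number is n².
Smallest index with value > 60: n = 8 (giving 64).
Largest index with value < 413: n = 20 (giving 400).
Indices 8 through 20: 13 terms.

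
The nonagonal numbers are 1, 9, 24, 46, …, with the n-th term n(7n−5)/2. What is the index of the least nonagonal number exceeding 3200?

Solve n(7n−5)/2 > 3200 for integer n.
The largest n with value ≤ 3200 is 30 (since 3075 ≤ 3200 < 3286), so the first above is n = 31, value 3286.

31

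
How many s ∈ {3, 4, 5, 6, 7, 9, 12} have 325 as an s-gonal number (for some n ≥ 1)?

s = 3: P(3, 25) = 325. ✓
s = 4: P(4, 18) = 324 and P(4, 19) = 361; 325 is not s-gonal.
s = 5: P(5, 14) = 287 and P(5, 15) = 330; 325 is not s-gonal.
s = 6: P(6, 13) = 325. ✓
s = 7: P(7, 11) = 286 and P(7, 12) = 342; 325 is not s-gonal.
s = 9: P(9, 10) = 325. ✓
s = 12: P(12, 8) = 288 and P(12, 9) = 369; 325 is not s-gonal.
Hits: s ∈ {3, 6, 9} → 3.

3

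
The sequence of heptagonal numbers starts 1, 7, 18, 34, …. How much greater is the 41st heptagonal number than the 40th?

201

Consecutive heptagonal numbers differ by 5n − 4: here 5·41 − 4 = 201.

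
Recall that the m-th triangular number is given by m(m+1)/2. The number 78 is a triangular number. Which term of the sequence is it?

Set n(n+1)/2 = 78, giving n² + n − 156 = 0.
The discriminant is 1 + 8·78 = 625, and √625 = 25.
So n = (-1 + 25) / 2 = 24/2 = 12.
Check: 12·13/2 = 78. ✓

12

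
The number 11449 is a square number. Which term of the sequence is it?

107

We need n² = 11449, so n = √11449 = 107.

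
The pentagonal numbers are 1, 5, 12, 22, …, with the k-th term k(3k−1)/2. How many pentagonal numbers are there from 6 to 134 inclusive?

The n-th pentagonal number is n(3n−1)/2.
Smallest index with value ≥ 6: n = 3 (giving 12).
Largest index with value ≤ 134: n = 9 (giving 117).
Indices 3 through 9: 7 terms.

7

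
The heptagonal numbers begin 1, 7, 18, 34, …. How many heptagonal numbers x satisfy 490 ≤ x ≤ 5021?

31

The n-th heptagonal number is n(5n−3)/2.
Smallest index with value ≥ 490: n = 15 (giving 540).
Largest index with value ≤ 5021: n = 45 (giving 4995).
Indices 15 through 45: 31 terms.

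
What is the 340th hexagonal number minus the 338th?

340·(2·340 − 1) = 230860 and 338·(2·338 − 1) = 228150.
Difference: 230860 − 228150 = 2710.

2710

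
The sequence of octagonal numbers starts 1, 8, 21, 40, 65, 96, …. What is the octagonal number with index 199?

The 199th octagonal number is n(3n−2) with n = 199.
199·(3·199 − 2) = 199·595 = 118405.

118405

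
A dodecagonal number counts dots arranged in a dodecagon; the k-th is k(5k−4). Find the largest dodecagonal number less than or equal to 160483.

Solve n(5n−4) ≤ 160483 for integer n.
n = 179 gives 159489 ≤ 160483, while n = 180 gives 161280 > 160483; so the answer is 159489.

159489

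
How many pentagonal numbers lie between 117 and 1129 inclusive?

19

The n-th pentagonal number is n(3n−1)/2.
Smallest index with value ≥ 117: n = 9 (giving 117).
Largest index with value ≤ 1129: n = 27 (giving 1080).
Indices 9 through 27: 19 terms.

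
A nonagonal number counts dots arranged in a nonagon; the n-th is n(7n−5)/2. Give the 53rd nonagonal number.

The 53rd nonagonal number is n(7n−5)/2 with n = 53.
53·(7·53 − 5)/2 = 53·366/2 = 53·183 = 9699.

9699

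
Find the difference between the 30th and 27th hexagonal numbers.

339

30·(2·30 − 1) = 1770 and 27·(2·27 − 1) = 1431.
Difference: 1770 − 1431 = 339.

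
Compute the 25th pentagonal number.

The 25th pentagonal number is n(3n−1)/2 with n = 25.
25·(3·25 − 1)/2 = 25·74/2 = 25·37 = 925.

925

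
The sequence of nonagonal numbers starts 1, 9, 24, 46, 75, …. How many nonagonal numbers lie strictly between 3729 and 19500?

The n-th nonagonal number is n(7n−5)/2.
Smallest index with value > 3729: n = 34 (giving 3961).
Largest index with value < 19500: n = 74 (giving 18981).
Indices 34 through 74: 41 terms.

41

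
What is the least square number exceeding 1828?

Solve n² > 1828 for integer n.
The largest n with value ≤ 1828 is 42 (since 1764 ≤ 1828 < 1849), so the first above is n = 43, value 1849.

1849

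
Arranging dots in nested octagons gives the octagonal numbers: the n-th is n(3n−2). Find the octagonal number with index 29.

2465

29·(3·29 − 2) = 29·85 = 2465.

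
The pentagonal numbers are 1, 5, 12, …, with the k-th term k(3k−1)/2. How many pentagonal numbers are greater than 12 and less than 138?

The n-th pentagonal number is n(3n−1)/2.
Smallest index with value > 12: n = 4 (giving 22).
Largest index with value < 138: n = 9 (giving 117).
Indices 4 through 9: 6 terms.

6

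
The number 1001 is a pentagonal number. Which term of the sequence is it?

Set n(3n−1)/2 = 1001, giving 3n² − n − 2002 = 0.
The discriminant is 1 + 24·1001 = 24025, and √24025 = 155.
So n = (1 + 155) / 6 = 156/6 = 26.

26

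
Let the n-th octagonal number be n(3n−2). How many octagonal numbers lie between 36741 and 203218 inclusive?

150

The n-th octagonal number is n(3n−2).
Smallest index with value ≥ 36741: n = 111 (giving 36741).
Largest index with value ≤ 203218: n = 260 (giving 202280).
Indices 111 through 260: 150 terms.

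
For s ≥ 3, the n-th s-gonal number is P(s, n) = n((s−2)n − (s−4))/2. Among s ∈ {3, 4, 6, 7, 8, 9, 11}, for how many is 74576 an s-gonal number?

1

s = 3: P(3, 385) = 74305 and P(3, 386) = 74691; 74576 is not s-gonal.
s = 4: P(4, 273) = 74529 and P(4, 274) = 75076; 74576 is not s-gonal.
s = 6: P(6, 193) = 74305 and P(6, 194) = 75078; 74576 is not s-gonal.
s = 7: P(7, 173) = 74563 and P(7, 174) = 75429; 74576 is not s-gonal.
s = 8: P(8, 158) = 74576. ✓
s = 9: P(9, 146) = 74241 and P(9, 147) = 75264; 74576 is not s-gonal.
s = 11: P(11, 129) = 74433 and P(11, 130) = 75595; 74576 is not s-gonal.
Hits: s ∈ {8} → 1.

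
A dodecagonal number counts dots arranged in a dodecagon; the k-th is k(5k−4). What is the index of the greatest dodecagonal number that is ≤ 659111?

Solve n(5n−4) ≤ 659111 for integer n.
n = 363 gives 657393 ≤ 659111, while n = 364 gives 661024 > 659111; so the answer is index 363.

363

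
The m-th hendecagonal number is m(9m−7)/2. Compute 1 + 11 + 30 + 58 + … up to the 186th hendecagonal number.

Σ i(9i−7)/2 = (9Σi² − 7Σi) / 2 over i = 1..186.
Σi = 17391 and Σi² = 2162281.
(9·2162281 − 7·17391) / 2 = 19338792/2 = 9669396.

9669396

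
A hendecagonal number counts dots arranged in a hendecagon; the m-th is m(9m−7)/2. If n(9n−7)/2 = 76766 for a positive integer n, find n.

131

Set n(9n−7)/2 = 76766, giving 9n² − 7n − 153532 = 0.
The discriminant is 49 + 72·76766 = 5527201, and √5527201 = 2351.
So n = (7 + 2351) / 18 = 2358/18 = 131.
Check: 131·(9·131 − 7)/2 = 76766. ✓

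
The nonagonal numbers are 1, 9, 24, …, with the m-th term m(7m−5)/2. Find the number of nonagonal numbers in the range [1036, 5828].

The n-th nonagonal number is n(7n−5)/2.
Smallest index with value ≥ 1036: n = 18 (giving 1089).
Largest index with value ≤ 5828: n = 41 (giving 5781).
Indices 18 through 41: 24 terms.

24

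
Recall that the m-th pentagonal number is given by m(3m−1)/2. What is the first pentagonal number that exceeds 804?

852

Solve n(3n−1)/2 > 804 for integer n.
The largest n with value ≤ 804 is 23 (since 782 ≤ 804 < 852), so the first above is n = 24, value 852.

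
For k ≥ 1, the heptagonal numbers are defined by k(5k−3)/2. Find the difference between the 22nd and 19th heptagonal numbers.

22·(5·22 − 3)/2 = 1177 and 19·(5·19 − 3)/2 = 874.
Difference: 1177 − 874 = 303.

303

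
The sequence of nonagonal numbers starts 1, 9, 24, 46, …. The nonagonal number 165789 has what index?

218

Set n(7n−5)/2 = 165789, giving 7n² − 5n − 331578 = 0.
The discriminant is 25 + 56·165789 = 9284209, and √9284209 = 3047.
So n = (5 + 3047) / 14 = 3052/14 = 218.
Check: 218·(7·218 − 5)/2 = 165789. ✓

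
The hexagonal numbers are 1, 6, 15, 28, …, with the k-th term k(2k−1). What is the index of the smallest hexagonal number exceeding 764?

Solve n(2n−1) > 764 for integer n.
The largest n with value ≤ 764 is 19 (since 703 ≤ 764 < 780), so the first above is n = 20, value 780.

20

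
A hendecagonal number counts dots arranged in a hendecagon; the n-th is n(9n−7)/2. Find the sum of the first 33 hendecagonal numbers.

54417

Σ i(9i−7)/2 = (9Σi² − 7Σi) / 2 over i = 1..33.
Σi = 561 and Σi² = 12529.
(9·12529 − 7·561) / 2 = 108834/2 = 54417.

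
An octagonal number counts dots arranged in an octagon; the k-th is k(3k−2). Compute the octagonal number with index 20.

The 20th octagonal number is n(3n−2) with n = 20.
20·(3·20 − 2) = 20·58 = 1160.

1160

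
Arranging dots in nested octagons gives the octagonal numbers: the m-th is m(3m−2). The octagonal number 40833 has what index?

117

Set n(3n−2) = 40833, giving 3n² − 2n − 40833 = 0.
The discriminant is 4 + 12·40833 = 490000, and √490000 = 700.
So n = (2 + 700) / 6 = 702/6 = 117.
Check: 117·(3·117 − 2) = 40833. ✓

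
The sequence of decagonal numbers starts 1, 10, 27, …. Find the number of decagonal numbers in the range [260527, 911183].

The n-th decagonal number is n(4n−3).
Smallest index with value ≥ 260527: n = 256 (giving 261376).
Largest index with value ≤ 911183: n = 477 (giving 908685).
Indices 256 through 477: 222 terms.

222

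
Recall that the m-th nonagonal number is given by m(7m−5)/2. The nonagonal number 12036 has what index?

59

Set n(7n−5)/2 = 12036, giving 7n² − 5n − 24072 = 0.
So n = (5 + 821) / 14 = 826/14 = 59.
Check: 59·(7·59 − 5)/2 = 12036. ✓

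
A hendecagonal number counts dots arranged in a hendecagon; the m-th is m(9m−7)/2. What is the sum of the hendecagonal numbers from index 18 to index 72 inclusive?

Σ i(9i−7)/2 = (9Σi² − 7Σi) / 2 over i = 18..72.
Σi = 2628 − 153 = 2475 and Σi² = 127020 − 1785 = 125235.
(9·125235 − 7·2475) / 2 = 1109790/2 = 554895.

554895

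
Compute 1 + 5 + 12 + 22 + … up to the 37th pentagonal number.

Σ i(3i−1)/2 = (3Σi² − Σi) / 2 over i = 1..37.
Σi = 703 and Σi² = 17575.
(3·17575 − 1·703) / 2 = 52022/2 = 26011.

26011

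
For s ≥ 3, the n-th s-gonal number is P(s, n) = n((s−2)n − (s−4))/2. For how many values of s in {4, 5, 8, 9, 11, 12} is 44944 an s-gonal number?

s = 4: P(4, 212) = 44944. ✓
s = 5: P(5, 173) = 44807 and P(5, 174) = 45327; 44944 is not s-gonal.
s = 8: P(8, 122) = 44408 and P(8, 123) = 45141; 44944 is not s-gonal.
s = 9: P(9, 113) = 44409 and P(9, 114) = 45201; 44944 is not s-gonal.
s = 11: P(11, 100) = 44650 and P(11, 101) = 45551; 44944 is not s-gonal.
s = 12: P(12, 95) = 44745 and P(12, 96) = 45696; 44944 is not s-gonal.
Hits: s ∈ {4} → 1.

1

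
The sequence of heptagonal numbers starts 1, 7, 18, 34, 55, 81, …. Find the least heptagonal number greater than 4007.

Solve n(5n−3)/2 > 4007 for integer n.
The largest n with value ≤ 4007 is 40 (since 3940 ≤ 4007 < 4141), so the first above is n = 41, value 4141.

4141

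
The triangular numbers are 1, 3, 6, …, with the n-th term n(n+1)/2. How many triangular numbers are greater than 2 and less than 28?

5

The n-th triangular number is n(n+1)/2.
Smallest index with value > 2: n = 2 (giving 3).
Largest index with value < 28: n = 6 (giving 21).
Indices 2 through 6: 5 terms.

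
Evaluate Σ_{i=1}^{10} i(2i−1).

715

Σ i(2i−1) = 2Σi² − Σi over i = 1..10.
Σi = 55 and Σi² = 385.
2·385 − 1·55 = 715.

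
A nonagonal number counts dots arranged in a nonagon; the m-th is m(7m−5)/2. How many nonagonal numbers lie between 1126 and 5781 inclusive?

The n-th nonagonal number is n(7n−5)/2.
Smallest index with value ≥ 1126: n = 19 (giving 1216).
Largest index with value ≤ 5781: n = 41 (giving 5781).
Indices 19 through 41: 23 terms.

23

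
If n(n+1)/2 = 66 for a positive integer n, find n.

Set n(n+1)/2 = 66, giving n² + n − 132 = 0.
The discriminant is 1 + 8·66 = 529, and √529 = 23.
So n = (-1 + 23) / 2 = 22/2 = 11.

11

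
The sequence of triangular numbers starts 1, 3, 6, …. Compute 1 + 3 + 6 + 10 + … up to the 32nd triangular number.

Σ i(i+1)/2 = (Σi² + Σi) / 2 over i = 1..32.
Σi = 528 and Σi² = 11440.
(1·11440 + 1·528) / 2 = 11968/2 = 5984.

5984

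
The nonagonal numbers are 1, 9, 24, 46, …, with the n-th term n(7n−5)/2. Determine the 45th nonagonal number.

45·(7·45 − 5)/2 = 45·310/2 = 45·155 = 6975.

6975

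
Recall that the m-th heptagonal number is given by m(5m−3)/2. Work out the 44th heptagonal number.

4774

The 44th heptagonal number is n(5n−3)/2 with n = 44.
44·(5·44 − 3)/2 = 44·217/2 = 4774.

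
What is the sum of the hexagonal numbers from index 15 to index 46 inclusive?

Σ i(2i−1) = 2Σi² − Σi over i = 15..46.
Σi = 1081 − 105 = 976 and Σi² = 33511 − 1015 = 32496.
2·32496 − 1·976 = 64016.

64016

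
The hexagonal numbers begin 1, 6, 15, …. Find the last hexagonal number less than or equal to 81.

Solve n(2n−1) ≤ 81 for integer n.
n = 6 gives 66 ≤ 81, while n = 7 gives 91 > 81; so the answer is 66.

66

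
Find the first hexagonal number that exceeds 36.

45

Solve n(2n−1) > 36 for integer n.
The largest n with value ≤ 36 is 4 (since 28 ≤ 36 < 45), so the first above is n = 5, value 45.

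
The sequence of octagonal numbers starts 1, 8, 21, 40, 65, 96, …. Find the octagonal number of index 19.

The 19th octagonal number is n(3n−2) with n = 19.
19·(3·19 − 2) = 19·55 = 1045.

1045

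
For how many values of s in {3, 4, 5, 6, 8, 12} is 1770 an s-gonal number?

s = 3: P(3, 59) = 1770. ✓
s = 4: P(4, 42) = 1764 and P(4, 43) = 1849; 1770 is not s-gonal.
s = 5: P(5, 34) = 1717 and P(5, 35) = 1820; 1770 is not s-gonal.
s = 6: P(6, 30) = 1770. ✓
s = 8: P(8, 24) = 1680 and P(8, 25) = 1825; 1770 is not s-gonal.
s = 12: P(12, 19) = 1729 and P(12, 20) = 1920; 1770 is not s-gonal.
Hits: s ∈ {3, 6} → 2.

2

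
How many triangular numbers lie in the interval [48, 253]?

13

The n-th triangular number is n(n+1)/2.
Smallest index with value ≥ 48: n = 10 (giving 55).
Largest index with value ≤ 253: n = 22 (giving 253).
Indices 10 through 22: 13 terms.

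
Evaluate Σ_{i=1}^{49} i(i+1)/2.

Σ i(i+1)/2 = (Σi² + Σi) / 2 over i = 1..49.
Σi = 1225 and Σi² = 40425.
(1·40425 + 1·1225) / 2 = 41650/2 = 20825.

20825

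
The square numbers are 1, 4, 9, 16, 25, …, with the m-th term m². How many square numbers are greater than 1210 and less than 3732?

The n-th square number is n².
Smallest index with value > 1210: n = 35 (giving 1225).
Largest index with value < 3732: n = 61 (giving 3721).
Indices 35 through 61: 27 terms.

27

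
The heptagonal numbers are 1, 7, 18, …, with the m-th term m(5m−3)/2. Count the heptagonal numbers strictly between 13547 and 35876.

47

The n-th heptagonal number is n(5n−3)/2.
Smallest index with value > 13547: n = 74 (giving 13579).
Largest index with value < 35876: n = 120 (giving 35820).
Indices 74 through 120: 47 terms.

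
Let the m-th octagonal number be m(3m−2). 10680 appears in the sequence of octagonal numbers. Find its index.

60

Set n(3n−2) = 10680, giving 3n² − 2n − 10680 = 0.
The discriminant is 4 + 12·10680 = 128164, and √128164 = 358.
So n = (2 + 358) / 6 = 360/6 = 60.
Check: 60·(3·60 − 2) = 10680. ✓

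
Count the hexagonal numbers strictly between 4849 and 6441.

7

The n-th hexagonal number is n(2n−1).
Smallest index with value > 4849: n = 50 (giving 4950).
Largest index with value < 6441: n = 56 (giving 6216).
Indices 50 through 56: 7 terms.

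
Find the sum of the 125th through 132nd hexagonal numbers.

Σ i(2i−1) = 2Σi² − Σi over i = 125..132.
Σi = 8778 − 7750 = 1028 and Σi² = 775390 − 643250 = 132140.
2·132140 − 1·1028 = 263252.

263252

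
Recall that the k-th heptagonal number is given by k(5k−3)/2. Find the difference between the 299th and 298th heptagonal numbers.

Consecutive heptagonal numbers differ by 5n − 4: here 5·299 − 4 = 1491.

1491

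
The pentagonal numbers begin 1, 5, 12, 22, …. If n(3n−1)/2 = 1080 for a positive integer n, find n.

Set n(3n−1)/2 = 1080, giving 3n² − n − 2160 = 0.
The discriminant is 1 + 24·1080 = 25921, and √25921 = 161.
So n = (1 + 161) / 6 = 162/6 = 27.
Check: 27·(3·27 − 1)/2 = 1080. ✓

27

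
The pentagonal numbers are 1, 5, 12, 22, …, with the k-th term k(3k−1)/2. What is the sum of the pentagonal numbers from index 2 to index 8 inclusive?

Σ i(3i−1)/2 = (3Σi² − Σi) / 2 over i = 2..8.
Σi = 36 − 1 = 35 and Σi² = 204 − 1 = 203.
(3·203 − 1·35) / 2 = 574/2 = 287.

287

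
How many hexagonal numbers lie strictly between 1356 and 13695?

56

The n-th hexagonal number is n(2n−1).
Smallest index with value > 1356: n = 27 (giving 1431).
Largest index with value < 13695: n = 82 (giving 13366).
Indices 27 through 82: 56 terms.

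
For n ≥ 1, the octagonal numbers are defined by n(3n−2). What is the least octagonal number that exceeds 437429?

Solve n(3n−2) > 437429 for integer n.
The largest n with value ≤ 437429 is 382 (since 437008 ≤ 437429 < 439301), so the first above is n = 383, value 439301.

439301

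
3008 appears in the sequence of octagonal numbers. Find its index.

32

Set n(3n−2) = 3008, giving 3n² − 2n − 3008 = 0.
The discriminant is 4 + 12·3008 = 36100, and √36100 = 190.
So n = (2 + 190) / 6 = 192/6 = 32.
Check: 32·(3·32 − 2) = 3008. ✓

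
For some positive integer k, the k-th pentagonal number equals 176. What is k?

11

Set n(3n−1)/2 = 176, giving 3n² − n − 352 = 0.
The discriminant is 1 + 24·176 = 4225, and √4225 = 65.
So n = (1 + 65) / 6 = 66/6 = 11.
Check: 11·(3·11 − 1)/2 = 176. ✓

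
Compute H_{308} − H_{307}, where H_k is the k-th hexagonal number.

Consecutive hexagonal numbers differ by 4n − 3: here 4·308 − 3 = 1229.

1229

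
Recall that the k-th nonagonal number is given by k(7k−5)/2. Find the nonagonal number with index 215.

161250

The 215th nonagonal number is n(7n−5)/2 with n = 215.
215·(7·215 − 5)/2 = 215·1500/2 = 215·750 = 161250.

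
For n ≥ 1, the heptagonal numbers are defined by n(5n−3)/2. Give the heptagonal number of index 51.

51·(5·51 − 3)/2 = 51·252/2 = 51·126 = 6426.

6426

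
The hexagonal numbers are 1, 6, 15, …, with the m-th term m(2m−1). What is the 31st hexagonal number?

1891

The 31st hexagonal number is n(2n−1) with n = 31.
31·(2·31 − 1) = 31·61 = 1891.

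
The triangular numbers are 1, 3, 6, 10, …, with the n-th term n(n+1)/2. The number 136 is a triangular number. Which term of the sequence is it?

16

Set n(n+1)/2 = 136, giving n² + n − 272 = 0.
The discriminant is 1 + 8·136 = 1089, and √1089 = 33.
So n = (-1 + 33) / 2 = 32/2 = 16.
Check: 16·17/2 = 136. ✓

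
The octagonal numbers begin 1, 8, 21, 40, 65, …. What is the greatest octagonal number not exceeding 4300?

Solve n(3n−2) ≤ 4300 for integer n.
n = 38 gives 4256 ≤ 4300, while n = 39 gives 4485 > 4300; so the answer is 4256.

4256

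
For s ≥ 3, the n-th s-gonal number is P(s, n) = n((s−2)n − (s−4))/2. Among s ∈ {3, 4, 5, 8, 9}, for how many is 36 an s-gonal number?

2

s = 3: P(3, 8) = 36. ✓
s = 4: P(4, 6) = 36. ✓
s = 5: P(5, 5) = 35 and P(5, 6) = 51; 36 is not s-gonal.
s = 8: P(8, 3) = 21 and P(8, 4) = 40; 36 is not s-gonal.
s = 9: P(9, 3) = 24 and P(9, 4) = 46; 36 is not s-gonal.
Hits: s ∈ {3, 4} → 2.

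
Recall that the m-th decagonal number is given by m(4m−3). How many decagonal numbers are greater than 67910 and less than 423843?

The n-th decagonal number is n(4n−3).
Smallest index with value > 67910: n = 131 (giving 68251).
Largest index with value < 423843: n = 325 (giving 421525).
Indices 131 through 325: 195 terms.

195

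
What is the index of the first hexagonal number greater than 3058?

40

Solve n(2n−1) > 3058 for integer n.
The largest n with value ≤ 3058 is 39 (since 3003 ≤ 3058 < 3160), so the first above is n = 40, value 3160.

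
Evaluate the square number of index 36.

1296

The 36th square number is n² with n = 36.
36² = 1296.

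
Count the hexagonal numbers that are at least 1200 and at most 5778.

The n-th hexagonal number is n(2n−1).
Smallest index with value ≥ 1200: n = 25 (giving 1225).
Largest index with value ≤ 5778: n = 54 (giving 5778).
Indices 25 through 54: 30 terms.

30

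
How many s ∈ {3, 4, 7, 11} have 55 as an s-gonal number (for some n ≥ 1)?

s = 3: P(3, 10) = 55. ✓
s = 4: P(4, 7) = 49 and P(4, 8) = 64; 55 is not s-gonal.
s = 7: P(7, 5) = 55. ✓
s = 11: P(11, 3) = 30 and P(11, 4) = 58; 55 is not s-gonal.
Hits: s ∈ {3, 7} → 2.

2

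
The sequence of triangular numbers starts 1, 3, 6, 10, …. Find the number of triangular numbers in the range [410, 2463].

41

The n-th triangular number is n(n+1)/2.
Smallest index with value ≥ 410: n = 29 (giving 435).
Largest index with value ≤ 2463: n = 69 (giving 2415).
Indices 29 through 69: 41 terms.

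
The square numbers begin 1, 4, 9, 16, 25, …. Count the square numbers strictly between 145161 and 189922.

The n-th square number is n².
Smallest index with value > 145161: n = 382 (giving 145924).
Largest index with value < 189922: n = 435 (giving 189225).
Indices 382 through 435: 54 terms.

54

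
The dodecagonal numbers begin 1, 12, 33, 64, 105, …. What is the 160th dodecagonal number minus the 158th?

3172

160·(5·160 − 4) = 127360 and 158·(5·158 − 4) = 124188.
Difference: 127360 − 124188 = 3172.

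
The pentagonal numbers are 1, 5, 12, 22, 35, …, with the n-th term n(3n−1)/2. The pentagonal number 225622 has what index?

Set n(3n−1)/2 = 225622, giving 3n² − n − 451244 = 0.
The discriminant is 1 + 24·225622 = 5414929, and √5414929 = 2327.
So n = (1 + 2327) / 6 = 2328/6 = 388.
Check: 388·(3·388 − 1)/2 = 225622. ✓

388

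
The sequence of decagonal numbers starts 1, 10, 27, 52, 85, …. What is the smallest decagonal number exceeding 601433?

Solve n(4n−3) > 601433 for integer n.
The largest n with value ≤ 601433 is 388 (since 601012 ≤ 601433 < 604117), so the first above is n = 389, value 604117.

604117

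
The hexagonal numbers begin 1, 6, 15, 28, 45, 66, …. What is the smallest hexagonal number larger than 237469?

237705

Solve n(2n−1) > 237469 for integer n.
The largest n with value ≤ 237469 is 344 (since 236328 ≤ 237469 < 237705), so the first above is n = 345, value 237705.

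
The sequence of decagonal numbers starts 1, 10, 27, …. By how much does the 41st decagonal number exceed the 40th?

321

Consecutive decagonal numbers differ by 8n − 7: here 8·41 − 7 = 321.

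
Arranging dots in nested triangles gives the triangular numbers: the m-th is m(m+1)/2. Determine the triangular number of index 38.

The 38th triangular number is n(n+1)/2 with n = 38.
38·39/2 = 1482/2 = 741.

741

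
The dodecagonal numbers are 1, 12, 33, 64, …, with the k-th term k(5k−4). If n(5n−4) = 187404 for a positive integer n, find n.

Set n(5n−4) = 187404, giving 5n² − 4n − 187404 = 0.
The discriminant is 16 + 20·187404 = 3748096, and √3748096 = 1936.
So n = (4 + 1936) / 10 = 1940/10 = 194.

194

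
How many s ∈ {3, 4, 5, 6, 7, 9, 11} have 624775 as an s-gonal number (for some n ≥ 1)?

s = 3: P(3, 1117) = 624403 and P(3, 1118) = 625521; 624775 is not s-gonal.
s = 4: P(4, 790) = 624100 and P(4, 791) = 625681; 624775 is not s-gonal.
s = 5: P(5, 645) = 623715 and P(5, 646) = 625651; 624775 is not s-gonal.
s = 6: P(6, 559) = 624403 and P(6, 560) = 626640; 624775 is not s-gonal.
s = 7: P(7, 500) = 624250 and P(7, 501) = 626751; 624775 is not s-gonal.
s = 9: P(9, 422) = 622239 and P(9, 423) = 625194; 624775 is not s-gonal.
s = 11: P(11, 373) = 624775. ✓
Hits: s ∈ {11} → 1.

1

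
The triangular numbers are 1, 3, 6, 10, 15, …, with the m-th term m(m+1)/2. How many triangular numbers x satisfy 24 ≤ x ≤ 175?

12

The n-th triangular number is n(n+1)/2.
Smallest index with value ≥ 24: n = 7 (giving 28).
Largest index with value ≤ 175: n = 18 (giving 171).
Indices 7 through 18: 12 terms.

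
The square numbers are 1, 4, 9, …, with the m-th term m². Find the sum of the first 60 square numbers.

73810

Σ_{i=1}^{60} i² = 60·61·121/6 = 73810.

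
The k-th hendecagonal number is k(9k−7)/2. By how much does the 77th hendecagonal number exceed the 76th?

Consecutive hendecagonal numbers differ by 9n − 8: here 9·77 − 8 = 685.

685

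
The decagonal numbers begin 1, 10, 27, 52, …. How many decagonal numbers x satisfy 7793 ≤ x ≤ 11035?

The n-th decagonal number is n(4n−3).
Smallest index with value ≥ 7793: n = 45 (giving 7965).
Largest index with value ≤ 11035: n = 52 (giving 10660).
Indices 45 through 52: 8 terms.

8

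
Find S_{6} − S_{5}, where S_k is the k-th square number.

11

n² − (n−1)² = 2n − 1, so 6² − 5² = 2·6 − 1 = 11.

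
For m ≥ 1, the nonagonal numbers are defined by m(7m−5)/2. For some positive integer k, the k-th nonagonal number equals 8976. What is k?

Set n(7n−5)/2 = 8976, giving 7n² − 5n − 17952 = 0.
The discriminant is 25 + 56·8976 = 502681, and √502681 = 709.
So n = (5 + 709) / 14 = 714/14 = 51.

51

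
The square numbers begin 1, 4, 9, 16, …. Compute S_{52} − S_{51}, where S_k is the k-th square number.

n² − (n−1)² = 2n − 1, so 52² − 51² = 2·52 − 1 = 103.

103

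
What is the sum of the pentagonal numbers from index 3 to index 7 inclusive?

Σ i(3i−1)/2 = (3Σi² − Σi) / 2 over i = 3..7.
Σi = 28 − 3 = 25 and Σi² = 140 − 5 = 135.
(3·135 − 1·25) / 2 = 380/2 = 190.

190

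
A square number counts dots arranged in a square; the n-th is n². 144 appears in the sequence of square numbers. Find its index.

12

We need n² = 144, so n = √144 = 12.
Check: 12² = 144. ✓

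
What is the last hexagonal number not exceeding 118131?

Solve n(2n−1) ≤ 118131 for integer n.
n = 243 gives 117855 ≤ 118131, while n = 244 gives 118828 > 118131; so the answer is 117855.

117855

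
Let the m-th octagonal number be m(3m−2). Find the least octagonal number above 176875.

Solve n(3n−2) > 176875 for integer n.
The largest n with value ≤ 176875 is 243 (since 176661 ≤ 176875 < 178120), so the first above is n = 244, value 178120.

178120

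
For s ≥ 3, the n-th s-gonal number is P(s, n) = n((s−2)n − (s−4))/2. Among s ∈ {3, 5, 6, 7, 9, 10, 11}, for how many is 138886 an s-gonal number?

1

s = 3: P(3, 526) = 138601 and P(3, 527) = 139128; 138886 is not s-gonal.
s = 5: P(5, 304) = 138472 and P(5, 305) = 139385; 138886 is not s-gonal.
s = 6: P(6, 263) = 138075 and P(6, 264) = 139128; 138886 is not s-gonal.
s = 7: P(7, 236) = 138886. ✓
s = 9: P(9, 199) = 138106 and P(9, 200) = 139500; 138886 is not s-gonal.
s = 10: P(10, 186) = 137826 and P(10, 187) = 139315; 138886 is not s-gonal.
s = 11: P(11, 176) = 138776 and P(11, 177) = 140361; 138886 is not s-gonal.
Hits: s ∈ {7} → 1.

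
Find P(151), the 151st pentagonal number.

34126

The 151st pentagonal number is n(3n−1)/2 with n = 151.
151·(3·151 − 1)/2 = 151·452/2 = 151·226 = 34126.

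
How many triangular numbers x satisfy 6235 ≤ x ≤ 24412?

The n-th triangular number is n(n+1)/2.
Smallest index with value ≥ 6235: n = 112 (giving 6328).
Largest index with value ≤ 24412: n = 220 (giving 24310).
Indices 112 through 220: 109 terms.

109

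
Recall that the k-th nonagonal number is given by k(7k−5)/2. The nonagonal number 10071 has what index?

54

Set n(7n−5)/2 = 10071, giving 7n² − 5n − 20142 = 0.
The discriminant is 25 + 56·10071 = 564001, and √564001 = 751.
So n = (5 + 751) / 14 = 756/14 = 54.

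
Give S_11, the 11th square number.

121

The 11th square number is n² with n = 11.
11² = 121.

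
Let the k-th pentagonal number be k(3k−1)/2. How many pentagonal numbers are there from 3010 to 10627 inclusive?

40

The n-th pentagonal number is n(3n−1)/2.
Smallest index with value ≥ 3010: n = 45 (giving 3015).
Largest index with value ≤ 10627: n = 84 (giving 10542).
Indices 45 through 84: 40 terms.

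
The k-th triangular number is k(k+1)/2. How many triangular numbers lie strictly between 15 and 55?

4

The n-th triangular number is n(n+1)/2.
Smallest index with value > 15: n = 6 (giving 21).
Largest index with value < 55: n = 9 (giving 45).
Indices 6 through 9: 4 terms.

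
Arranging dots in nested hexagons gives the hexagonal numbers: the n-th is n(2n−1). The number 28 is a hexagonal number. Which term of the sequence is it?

Set n(2n−1) = 28, giving 2n² − n − 28 = 0.
The discriminant is 1 + 8·28 = 225, and √225 = 15.
So n = (1 + 15) / 4 = 16/4 = 4.

4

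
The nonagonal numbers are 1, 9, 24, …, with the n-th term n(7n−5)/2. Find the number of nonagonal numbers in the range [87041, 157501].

54

The n-th nonagonal number is n(7n−5)/2.
Smallest index with value ≥ 87041: n = 159 (giving 88086).
Largest index with value ≤ 157501: n = 212 (giving 156774).
Indices 159 through 212: 54 terms.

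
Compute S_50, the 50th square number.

2500

The 50th square number is n² with n = 50.
50² = 2500.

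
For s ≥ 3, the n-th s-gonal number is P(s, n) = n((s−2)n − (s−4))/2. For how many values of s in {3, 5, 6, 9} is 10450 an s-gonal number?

1

s = 3: P(3, 144) = 10440 and P(3, 145) = 10585; 10450 is not s-gonal.
s = 5: P(5, 83) = 10292 and P(5, 84) = 10542; 10450 is not s-gonal.
s = 6: P(6, 72) = 10296 and P(6, 73) = 10585; 10450 is not s-gonal.
s = 9: P(9, 55) = 10450. ✓
Hits: s ∈ {9} → 1.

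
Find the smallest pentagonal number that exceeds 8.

12

Solve n(3n−1)/2 > 8 for integer n.
The largest n with value ≤ 8 is 2 (since 5 ≤ 8 < 12), so the first above is n = 3, value 12.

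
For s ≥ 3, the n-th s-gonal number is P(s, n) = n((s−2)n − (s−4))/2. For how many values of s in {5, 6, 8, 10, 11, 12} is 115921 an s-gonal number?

1

s = 5: P(5, 278) = 115787 and P(5, 279) = 116622; 115921 is not s-gonal.
s = 6: P(6, 241) = 115921. ✓
s = 8: P(8, 196) = 114856 and P(8, 197) = 116033; 115921 is not s-gonal.
s = 10: P(10, 170) = 115090 and P(10, 171) = 116451; 115921 is not s-gonal.
s = 11: P(11, 160) = 114640 and P(11, 161) = 116081; 115921 is not s-gonal.
s = 12: P(12, 152) = 114912 and P(12, 153) = 116433; 115921 is not s-gonal.
Hits: s ∈ {6} → 1.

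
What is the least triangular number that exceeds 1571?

Solve n(n+1)/2 > 1571 for integer n.
The largest n with value ≤ 1571 is 55 (since 1540 ≤ 1571 < 1596), so the first above is n = 56, value 1596.

1596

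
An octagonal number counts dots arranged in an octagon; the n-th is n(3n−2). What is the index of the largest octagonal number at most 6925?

Solve n(3n−2) ≤ 6925 for integer n.
n = 48 gives 6816 ≤ 6925, while n = 49 gives 7105 > 6925; so the answer is index 48.

48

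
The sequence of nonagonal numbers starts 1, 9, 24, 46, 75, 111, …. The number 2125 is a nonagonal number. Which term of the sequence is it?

Set n(7n−5)/2 = 2125, giving 7n² − 5n − 4250 = 0.
So n = (5 + 345) / 14 = 350/14 = 25.
Check: 25·(7·25 − 5)/2 = 2125. ✓

25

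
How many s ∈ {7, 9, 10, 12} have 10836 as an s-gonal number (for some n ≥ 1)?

s = 7: P(7, 66) = 10791 and P(7, 67) = 11122; 10836 is not s-gonal.
s = 9: P(9, 56) = 10836. ✓
s = 10: P(10, 52) = 10660 and P(10, 53) = 11077; 10836 is not s-gonal.
s = 12: P(12, 46) = 10396 and P(12, 47) = 10857; 10836 is not s-gonal.
Hits: s ∈ {9} → 1.

1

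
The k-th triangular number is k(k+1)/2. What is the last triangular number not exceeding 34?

Solve n(n+1)/2 ≤ 34 for integer n.
n = 7 gives 28 ≤ 34, while n = 8 gives 36 > 34; so the answer is 28.

28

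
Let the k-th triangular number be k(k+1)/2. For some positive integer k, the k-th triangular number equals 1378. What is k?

52

Set n(n+1)/2 = 1378, giving n² + n − 2756 = 0.
The discriminant is 1 + 8·1378 = 11025, and √11025 = 105.
So n = (-1 + 105) / 2 = 104/2 = 52.
Check: 52·53/2 = 1378. ✓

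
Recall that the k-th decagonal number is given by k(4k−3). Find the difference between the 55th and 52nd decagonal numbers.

55·(4·55 − 3) = 11935 and 52·(4·52 − 3) = 10660.
Difference: 11935 − 10660 = 1275.

1275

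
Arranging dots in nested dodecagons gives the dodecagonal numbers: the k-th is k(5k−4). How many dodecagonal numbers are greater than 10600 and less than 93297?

90

The n-th dodecagonal number is n(5n−4).
Smallest index with value > 10600: n = 47 (giving 10857).
Largest index with value < 93297: n = 136 (giving 91936).
Indices 47 through 136: 90 terms.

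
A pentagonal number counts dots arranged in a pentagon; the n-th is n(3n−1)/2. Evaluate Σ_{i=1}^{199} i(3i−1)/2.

Σ i(3i−1)/2 = (3Σi² − Σi) / 2 over i = 1..199.
Σi = 19900 and Σi² = 2646700.
(3·2646700 − 1·19900) / 2 = 7920200/2 = 3960100.

3960100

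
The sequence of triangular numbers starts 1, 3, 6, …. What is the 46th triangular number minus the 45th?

46

Consecutive triangular numbers differ by n: T_{46} − T_{45} = 46.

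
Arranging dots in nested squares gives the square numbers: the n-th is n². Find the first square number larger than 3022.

3025

Solve n² > 3022 for integer n.
The largest n with value ≤ 3022 is 54 (since 2916 ≤ 3022 < 3025), so the first above is n = 55, value 3025.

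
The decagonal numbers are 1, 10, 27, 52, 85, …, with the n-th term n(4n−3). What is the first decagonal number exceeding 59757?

60147

Solve n(4n−3) > 59757 for integer n.
The largest n with value ≤ 59757 is 122 (since 59170 ≤ 59757 < 60147), so the first above is n = 123, value 60147.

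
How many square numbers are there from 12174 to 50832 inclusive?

115

The n-th square number is n².
Smallest index with value ≥ 12174: n = 111 (giving 12321).
Largest index with value ≤ 50832: n = 225 (giving 50625).
Indices 111 through 225: 115 terms.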